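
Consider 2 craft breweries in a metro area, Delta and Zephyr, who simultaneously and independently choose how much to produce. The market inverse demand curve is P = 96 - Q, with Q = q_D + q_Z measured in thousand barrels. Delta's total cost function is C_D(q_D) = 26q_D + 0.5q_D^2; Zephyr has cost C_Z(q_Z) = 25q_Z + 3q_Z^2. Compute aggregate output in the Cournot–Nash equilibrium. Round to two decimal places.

27.48

Delta's profit: π_D = (96 - Q)q_D - (26q_D + (1/2)q_D²). Setting ∂π_D/∂q_D = 0: 70 - 3q_D - (q_Z) = 0.
Zephyr's first-order condition: 71 - 8q_Z - (q_D) = 0.
Best responses: q_D = (70 - q_Z)/3, q_Z = (71 - q_D)/8.
Substituting one into the other gives q_D = 489/23 and q_Z = 143/23.
Total output Q = 489/23 + 143/23 = 632/23.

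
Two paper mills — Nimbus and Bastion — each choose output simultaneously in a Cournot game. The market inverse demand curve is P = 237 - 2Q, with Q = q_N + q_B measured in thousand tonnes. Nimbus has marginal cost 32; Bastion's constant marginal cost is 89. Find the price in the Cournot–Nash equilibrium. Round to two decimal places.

119.33

Nimbus's profit: π_N = (237 - 2Q)q_N - (32q_N). Setting ∂π_N/∂q_N = 0: 205 - 4q_N - 2(q_B) = 0.
Bastion's first-order condition: 148 - 4q_B - 2(q_N) = 0.
Rearranging gives the reaction functions q_N = (205 - 2q_B)/4 and q_B = (148 - 2q_N)/4.
Solving the pair: q_N = 131/3, q_B = 91/6.
Total output Q = 353/6, so price P = 237 - 2·(353/6) = 358/3.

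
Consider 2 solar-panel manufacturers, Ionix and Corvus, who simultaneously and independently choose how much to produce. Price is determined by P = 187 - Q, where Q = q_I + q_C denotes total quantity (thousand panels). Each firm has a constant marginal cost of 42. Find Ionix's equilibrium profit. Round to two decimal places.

2336.11

Each firm earns π_i = (187 - Q)q_i - 42q_i.
First-order condition (treating rivals' output as given): 145 - 2q_i - q_j = 0.
With identical firms every q_j equals q_i, so q_j = q_i and 145 = 3q_i, giving q_i = 145/3.
Price P = 187 - 290/3 = 271/3.
Ionix's profit: (271/3 - 42)·(145/3) = 2336.1111.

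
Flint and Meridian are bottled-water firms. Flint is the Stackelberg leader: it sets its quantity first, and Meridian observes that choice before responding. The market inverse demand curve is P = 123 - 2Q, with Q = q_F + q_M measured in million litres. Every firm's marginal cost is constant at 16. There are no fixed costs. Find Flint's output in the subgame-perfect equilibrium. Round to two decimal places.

26.75

Solve by backward induction. Given q_F, the follower Meridian maximises π_M = (123 - 2q_F - 2q_M)q_M - 16q_M.
Follower FOC: 107 - 2q_F - 4q_M = 0, so q_M(q_F) = (107 - 2q_F)/4.
Flint substitutes q_M(q_F) into its own profit: π_F = q_F(123 - 2q_F - (107 - 2q_F)/2) - 16q_F = (139/2 - q_F)q_F - 16q_F.
Maximising: ∂π_F/∂q_F = 107/2 - 2q_F = 0, giving q_F = 107/4.
Then q_M = (107 - 2·(107/4))/4 = 107/8.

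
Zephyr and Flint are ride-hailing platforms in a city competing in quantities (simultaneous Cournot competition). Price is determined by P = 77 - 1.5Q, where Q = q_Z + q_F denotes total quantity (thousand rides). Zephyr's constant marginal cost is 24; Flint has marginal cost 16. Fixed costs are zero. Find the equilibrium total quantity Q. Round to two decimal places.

25.33

Zephyr's profit: π_Z = (77 - 1.5Q)q_Z - (24q_Z). Setting ∂π_Z/∂q_Z = 0: 53 - 3q_Z - (3/2)(q_F) = 0.
Flint's profit: π_F = (77 - 1.5Q)q_F - (16q_F). Setting ∂π_F/∂q_F = 0: 61 - 3q_F - (3/2)(q_Z) = 0.
So q_Z = (53 - (3/2)q_F)/3 and q_F = (61 - (3/2)q_Z)/3.
Substituting one into the other gives q_Z = 10 and q_F = 46/3.
Total output Q = 10 + 46/3 = 76/3.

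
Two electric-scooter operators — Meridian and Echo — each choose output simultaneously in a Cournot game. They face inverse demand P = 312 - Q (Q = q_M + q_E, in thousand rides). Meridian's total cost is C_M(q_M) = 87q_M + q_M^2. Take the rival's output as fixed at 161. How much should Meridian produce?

16

With the rival's output fixed at 161, Meridian's profit is π_M = (312 - 161 - q_M)q_M - (87q_M + q_M²) = (151 - q_M)q_M - (87q_M + q_M²).
∂π_M/∂q_M = 64 - 4q_M = 0, so q_M = 16.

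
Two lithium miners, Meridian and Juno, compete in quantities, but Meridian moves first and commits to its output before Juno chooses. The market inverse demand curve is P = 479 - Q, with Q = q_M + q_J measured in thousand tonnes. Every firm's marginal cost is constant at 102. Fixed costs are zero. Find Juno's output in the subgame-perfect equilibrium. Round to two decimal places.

94.25

The follower Juno best-responds to any q_M: π_J = (479 - Q)q_J - 102q_J.
Follower FOC: 377 - q_M - 2q_J = 0, so q_J(q_M) = (377 - q_M)/2.
Meridian substitutes q_J(q_M) into its own profit: π_M = q_M(479 - q_M - (377 - q_M)/2) - 102q_M = (581/2 - (1/2)q_M)q_M - 102q_M.
The leader's first-order condition 377/2 - q_M = 0 yields q_M = 377/2.
Then q_J = (377 - 377/2)/2 = 377/4.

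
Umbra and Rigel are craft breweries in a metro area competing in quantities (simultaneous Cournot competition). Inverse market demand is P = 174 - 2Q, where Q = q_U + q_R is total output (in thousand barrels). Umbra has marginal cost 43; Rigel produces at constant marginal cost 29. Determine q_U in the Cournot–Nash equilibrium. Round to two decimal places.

19.50

Umbra's profit: π_U = (174 - 2Q)q_U - (43q_U). Setting ∂π_U/∂q_U = 0: 131 - 4q_U - 2(q_R) = 0.
Rigel's profit: π_R = (174 - 2Q)q_R - (29q_R). Setting ∂π_R/∂q_R = 0: 145 - 4q_R - 2(q_U) = 0.
Rearranging gives the reaction functions q_U = (131 - 2q_R)/4 and q_R = (145 - 2q_U)/4.
Solving the pair: q_U = 39/2, q_R = 53/2.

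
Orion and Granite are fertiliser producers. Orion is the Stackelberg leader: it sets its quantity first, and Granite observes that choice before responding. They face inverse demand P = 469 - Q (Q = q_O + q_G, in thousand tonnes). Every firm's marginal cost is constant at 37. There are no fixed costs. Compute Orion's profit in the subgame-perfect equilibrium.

23328

The follower Granite best-responds to any q_O: π_G = (469 - Q)q_G - 37q_G.
Follower FOC: 432 - q_O - 2q_G = 0, so q_G(q_O) = (432 - q_O)/2.
The leader anticipates this reaction. Substituting into P = 469 - Q gives P = 253 - (1/2)q_O, so π_O = (253 - (1/2)q_O)q_O - 37q_O.
Leader FOC: 216 - q_O = 0, so q_O = 216.
Then q_G = (432 - 216)/2 = 108.
Price P = 469 - 324 = 145.
Orion's profit: (145 - 37)·216 = 23328.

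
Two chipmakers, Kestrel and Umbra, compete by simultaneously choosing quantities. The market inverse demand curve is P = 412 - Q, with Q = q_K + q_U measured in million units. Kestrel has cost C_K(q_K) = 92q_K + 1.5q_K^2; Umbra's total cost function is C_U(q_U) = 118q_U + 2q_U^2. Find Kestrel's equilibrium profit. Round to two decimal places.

7859.32

Kestrel's profit: π_K = (412 - Q)q_K - (92q_K + (3/2)q_K²). Setting ∂π_K/∂q_K = 0: 320 - 5q_K - (q_U) = 0.
Umbra's profit: π_U = (412 - Q)q_U - (118q_U + 2q_U²). Setting ∂π_U/∂q_U = 0: 294 - 6q_U - (q_K) = 0.
So q_K = (320 - q_U)/5 and q_U = (294 - q_K)/6.
Substituting one into the other gives q_K = 1626/29 and q_U = 1150/29.
Price P = 412 - 95.7241 = 316.2759.
Kestrel's profit: 316.2759·(1626/29) - 92·(1626/29) - (3/2)(1626/29)² = 7859.3222.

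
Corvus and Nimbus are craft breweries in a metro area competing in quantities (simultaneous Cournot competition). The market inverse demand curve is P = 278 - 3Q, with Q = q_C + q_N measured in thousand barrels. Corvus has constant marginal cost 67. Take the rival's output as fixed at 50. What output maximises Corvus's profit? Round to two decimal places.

With the rival's output fixed at 50, Corvus's profit is π_C = (278 - 3·50 - 3q_C)q_C - (67q_C) = (128 - 3q_C)q_C - (67q_C).
∂π_C/∂q_C = 61 - 6q_C = 0, so q_C = 61/6.

10.17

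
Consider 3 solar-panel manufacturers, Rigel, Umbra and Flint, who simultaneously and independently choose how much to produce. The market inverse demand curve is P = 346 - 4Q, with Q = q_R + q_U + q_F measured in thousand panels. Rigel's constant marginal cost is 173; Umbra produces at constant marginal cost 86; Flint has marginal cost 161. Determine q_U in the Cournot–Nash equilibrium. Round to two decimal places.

Rigel's profit: π_R = (346 - 4Q)q_R - (173q_R). Setting ∂π_R/∂q_R = 0: 173 - 8q_R - 4(q_U + q_F) = 0.
Umbra's first-order condition: 260 - 8q_U - 4(q_R + q_F) = 0.
Flint's first-order condition: 185 - 8q_F - 4(q_R + q_U) = 0.
Adding the 3 first-order conditions: 618 − 16Q = 0, so Q = 309/8.
Back-substituting: q_R = (173 − 309/2)/4 = 37/8, q_U = (260 − 309/2)/4 = 211/8, q_F = (185 − 309/2)/4 = 61/8.

26.38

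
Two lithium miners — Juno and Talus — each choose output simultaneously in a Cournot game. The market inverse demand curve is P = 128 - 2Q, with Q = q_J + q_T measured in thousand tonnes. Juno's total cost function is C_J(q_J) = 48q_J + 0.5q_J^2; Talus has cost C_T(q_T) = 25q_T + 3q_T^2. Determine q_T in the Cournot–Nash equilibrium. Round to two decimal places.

7.72

Juno's profit: π_J = (128 - 2Q)q_J - (48q_J + (1/2)q_J²). Setting ∂π_J/∂q_J = 0: 80 - 5q_J - 2(q_T) = 0.
Talus's profit: π_T = (128 - 2Q)q_T - (25q_T + 3q_T²). Setting ∂π_T/∂q_T = 0: 103 - 10q_T - 2(q_J) = 0.
Rearranging gives the reaction functions q_J = (80 - 2q_T)/5 and q_T = (103 - 2q_J)/10.
Solving the pair: q_J = 297/23, q_T = 355/46.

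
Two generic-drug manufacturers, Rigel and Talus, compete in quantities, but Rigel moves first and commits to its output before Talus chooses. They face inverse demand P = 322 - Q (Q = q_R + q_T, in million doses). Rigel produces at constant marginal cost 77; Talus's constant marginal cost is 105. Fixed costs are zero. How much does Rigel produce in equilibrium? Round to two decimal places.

Solve by backward induction. Given q_R, the follower Talus maximises π_T = (322 - q_R - q_T)q_T - 105q_T.
∂π_T/∂q_T = 217 - q_R - 2q_T = 0 gives the reaction function q_T = (217 - q_R)/2.
The leader anticipates this reaction. Substituting into P = 322 - Q gives P = 427/2 - (1/2)q_R, so π_R = (427/2 - (1/2)q_R)q_R - 77q_R.
The leader's first-order condition 273/2 - q_R = 0 yields q_R = 273/2.
Then q_T = (217 - 273/2)/2 = 161/4.

136.50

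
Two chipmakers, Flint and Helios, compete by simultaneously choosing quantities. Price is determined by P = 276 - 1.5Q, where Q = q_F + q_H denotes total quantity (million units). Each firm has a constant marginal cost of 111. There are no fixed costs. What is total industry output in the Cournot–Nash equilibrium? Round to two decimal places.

Each firm earns π_i = (276 - 1.5Q)q_i - 111q_i.
Setting ∂π_i/∂q_i = 0 with rivals' quantities fixed: 165 - 3q_i - (3/2)q_j = 0.
With identical firms every q_j equals q_i, so q_j = q_i and 165 = (9/2)q_i, giving q_i = 110/3.
Total output Q = 110/3 + 110/3 = 220/3.

73.33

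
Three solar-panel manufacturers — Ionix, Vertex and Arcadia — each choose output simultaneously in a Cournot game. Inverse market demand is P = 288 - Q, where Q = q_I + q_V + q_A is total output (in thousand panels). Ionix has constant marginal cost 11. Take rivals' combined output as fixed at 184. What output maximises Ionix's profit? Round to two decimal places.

With rivals' combined output fixed at 184, Ionix's profit is π_I = (288 - 184 - q_I)q_I - (11q_I) = (104 - q_I)q_I - (11q_I).
∂π_I/∂q_I = 93 - 2q_I = 0, so q_I = 93/2.

46.50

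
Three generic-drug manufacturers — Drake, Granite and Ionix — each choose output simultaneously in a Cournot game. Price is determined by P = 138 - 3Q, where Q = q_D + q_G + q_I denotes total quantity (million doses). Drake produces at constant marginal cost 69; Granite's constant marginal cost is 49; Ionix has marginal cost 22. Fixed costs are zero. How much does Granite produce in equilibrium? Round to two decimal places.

6.83

Drake's profit: π_D = (138 - 3Q)q_D - (69q_D). Setting ∂π_D/∂q_D = 0: 69 - 6q_D - 3(q_G + q_I) = 0.
Granite's first-order condition: 89 - 6q_G - 3(q_D + q_I) = 0.
Ionix's profit: π_I = (138 - 3Q)q_I - (22q_I). Setting ∂π_I/∂q_I = 0: 116 - 6q_I - 3(q_D + q_G) = 0.
Adding the 3 first-order conditions: 274 − 12Q = 0, so Q = 137/6.
Back-substituting: q_D = (69 − 137/2)/3 = 1/6, q_G = (89 − 137/2)/3 = 41/6, q_I = (116 − 137/2)/3 = 95/6.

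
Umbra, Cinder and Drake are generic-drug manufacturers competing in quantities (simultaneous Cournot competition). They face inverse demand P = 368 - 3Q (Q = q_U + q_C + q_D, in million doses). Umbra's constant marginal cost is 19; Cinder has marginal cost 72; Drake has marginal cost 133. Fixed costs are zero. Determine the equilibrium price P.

Umbra's profit: π_U = (368 - 3Q)q_U - (19q_U). Setting ∂π_U/∂q_U = 0: 349 - 6q_U - 3(q_C + q_D) = 0.
Cinder's first-order condition: 296 - 6q_C - 3(q_U + q_D) = 0.
Drake's first-order condition: 235 - 6q_D - 3(q_U + q_C) = 0.
Summing all 3 equations gives 880 − 12Q = 0, hence Q = 220/3.
Back-substituting: q_U = (349 − 220)/3 = 43, q_C = (296 − 220)/3 = 76/3, q_D = (235 − 220)/3 = 5.
Total output Q = 220/3, so price P = 368 - 3·(220/3) = 148.

148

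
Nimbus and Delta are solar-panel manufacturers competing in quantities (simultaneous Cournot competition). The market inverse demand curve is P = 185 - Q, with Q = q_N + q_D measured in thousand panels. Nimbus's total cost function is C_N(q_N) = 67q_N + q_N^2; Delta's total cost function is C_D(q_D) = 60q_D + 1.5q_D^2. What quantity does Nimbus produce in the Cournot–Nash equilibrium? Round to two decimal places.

Nimbus's profit: π_N = (185 - Q)q_N - (67q_N + q_N²). Setting ∂π_N/∂q_N = 0: 118 - 4q_N - (q_D) = 0.
Delta's profit: π_D = (185 - Q)q_D - (60q_D + (3/2)q_D²). Setting ∂π_D/∂q_D = 0: 125 - 5q_D - (q_N) = 0.
Best responses: q_N = (118 - q_D)/4, q_D = (125 - q_N)/5.
Substituting one into the other gives q_N = 465/19 and q_D = 382/19.

24.47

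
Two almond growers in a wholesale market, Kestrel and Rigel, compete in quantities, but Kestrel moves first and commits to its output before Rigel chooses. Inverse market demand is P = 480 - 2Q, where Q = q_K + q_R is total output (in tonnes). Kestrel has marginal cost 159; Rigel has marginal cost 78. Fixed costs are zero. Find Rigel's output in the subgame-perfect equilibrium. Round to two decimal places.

Solve by backward induction. Given q_K, the follower Rigel maximises π_R = (480 - 2q_K - 2q_R)q_R - 78q_R.
∂π_R/∂q_R = 402 - 2q_K - 4q_R = 0 gives the reaction function q_R = (402 - 2q_K)/4.
The leader anticipates this reaction. Substituting into P = 480 - 2Q gives P = 279 - q_K, so π_K = (279 - q_K)q_K - 159q_K.
Leader FOC: 120 - 2q_K = 0, so q_K = 60.
Then q_R = (402 - 2·60)/4 = 141/2.

70.50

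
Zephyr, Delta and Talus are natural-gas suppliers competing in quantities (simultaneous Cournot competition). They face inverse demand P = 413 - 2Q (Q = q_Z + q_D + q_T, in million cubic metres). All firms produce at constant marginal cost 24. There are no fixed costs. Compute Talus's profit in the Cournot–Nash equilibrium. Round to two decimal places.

4728.78

A representative firm's profit is π_i = q_i(413 - 2Q) - 24q_i.
First-order condition (treating rivals' output as given): 389 - 4q_i - 2·Σ_{j≠i} q_j = 0.
With identical firms every q_j equals q_i, so Σ_{j≠i} q_j = 2q_i and 389 = 8q_i, giving q_i = 389/8.
Price P = 413 - 2·(1167/8) = 485/4.
Talus's profit: (485/4 - 24)·(389/8) = 4728.7813.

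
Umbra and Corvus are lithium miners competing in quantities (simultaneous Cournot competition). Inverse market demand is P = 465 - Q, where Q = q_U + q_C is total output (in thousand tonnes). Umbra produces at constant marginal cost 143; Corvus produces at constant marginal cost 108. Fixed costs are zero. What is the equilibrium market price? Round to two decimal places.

238.67

Umbra's profit: π_U = (465 - Q)q_U - (143q_U). Setting ∂π_U/∂q_U = 0: 322 - 2q_U - (q_C) = 0.
Corvus's first-order condition: 357 - 2q_C - (q_U) = 0.
Rearranging gives the reaction functions q_U = (322 - q_C)/2 and q_C = (357 - q_U)/2.
Solving the pair: q_U = 287/3, q_C = 392/3.
Total output Q = 679/3, so price P = 465 - 679/3 = 716/3.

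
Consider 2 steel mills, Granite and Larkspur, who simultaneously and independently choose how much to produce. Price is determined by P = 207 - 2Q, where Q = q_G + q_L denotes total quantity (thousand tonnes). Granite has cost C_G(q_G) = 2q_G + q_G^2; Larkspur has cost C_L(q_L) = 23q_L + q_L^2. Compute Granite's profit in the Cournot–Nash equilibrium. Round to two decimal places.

Granite's profit: π_G = (207 - 2Q)q_G - (2q_G + q_G²). Setting ∂π_G/∂q_G = 0: 205 - 6q_G - 2(q_L) = 0.
Larkspur's first-order condition: 184 - 6q_L - 2(q_G) = 0.
So q_G = (205 - 2q_L)/6 and q_L = (184 - 2q_G)/6.
Substituting one into the other gives q_G = 431/16 and q_L = 347/16.
Price P = 207 - 2·(389/8) = 439/4.
Granite's profit: (439/4)·(431/16) - 2·(431/16) - (431/16)² = 2176.8867.

2176.89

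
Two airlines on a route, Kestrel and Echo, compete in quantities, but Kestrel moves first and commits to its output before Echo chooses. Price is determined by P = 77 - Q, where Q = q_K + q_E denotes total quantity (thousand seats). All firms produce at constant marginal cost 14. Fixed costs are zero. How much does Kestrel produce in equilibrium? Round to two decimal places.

The follower Echo best-responds to any q_K: π_E = (77 - Q)q_E - 14q_E.
Setting the follower's marginal profit to zero, 63 - q_K - 2q_E = 0, i.e. q_E = (63 - q_K)/2.
The leader anticipates this reaction. Substituting into P = 77 - Q gives P = 91/2 - (1/2)q_K, so π_K = (91/2 - (1/2)q_K)q_K - 14q_K.
Maximising: ∂π_K/∂q_K = 63/2 - q_K = 0, giving q_K = 63/2.
Then q_E = (63 - 63/2)/2 = 63/4.

31.50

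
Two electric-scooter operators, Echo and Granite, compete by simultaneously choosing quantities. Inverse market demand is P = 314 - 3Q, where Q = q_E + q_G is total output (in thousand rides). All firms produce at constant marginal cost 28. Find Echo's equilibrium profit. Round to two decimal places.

A representative firm's profit is π_i = q_i(314 - 3Q) - 28q_i.
First-order condition (treating rivals' output as given): 286 - 6q_i - 3q_j = 0.
With identical firms every q_j equals q_i, so q_j = q_i and 286 = 9q_i, giving q_i = 286/9.
Price P = 314 - 3·(572/9) = 370/3.
Echo's profit: (370/3 - 28)·(286/9) = 3029.4815.

3029.48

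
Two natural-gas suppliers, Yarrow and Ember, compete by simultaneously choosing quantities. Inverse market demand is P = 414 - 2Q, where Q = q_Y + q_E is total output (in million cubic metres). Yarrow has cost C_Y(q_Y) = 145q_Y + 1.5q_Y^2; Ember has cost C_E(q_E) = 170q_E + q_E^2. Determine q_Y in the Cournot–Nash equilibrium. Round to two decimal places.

Yarrow's profit: π_Y = (414 - 2Q)q_Y - (145q_Y + (3/2)q_Y²). Setting ∂π_Y/∂q_Y = 0: 269 - 7q_Y - 2(q_E) = 0.
Ember's first-order condition: 244 - 6q_E - 2(q_Y) = 0.
Best responses: q_Y = (269 - 2q_E)/7, q_E = (244 - 2q_Y)/6.
Substituting one into the other gives q_Y = 563/19 and q_E = 585/19.

29.63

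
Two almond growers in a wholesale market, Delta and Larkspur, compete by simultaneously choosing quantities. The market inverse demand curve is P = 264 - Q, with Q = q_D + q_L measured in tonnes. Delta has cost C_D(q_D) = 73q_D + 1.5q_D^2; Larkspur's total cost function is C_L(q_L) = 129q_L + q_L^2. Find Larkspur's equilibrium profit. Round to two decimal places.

1297.82

Delta's profit: π_D = (264 - Q)q_D - (73q_D + (3/2)q_D²). Setting ∂π_D/∂q_D = 0: 191 - 5q_D - (q_L) = 0.
Larkspur's first-order condition: 135 - 4q_L - (q_D) = 0.
So q_D = (191 - q_L)/5 and q_L = (135 - q_D)/4.
Substituting one into the other gives q_D = 629/19 and q_L = 484/19.
Price P = 264 - 1113/19 = 205.4211.
Larkspur's profit: 205.4211·(484/19) - 129·(484/19) - (484/19)² = 1297.8172.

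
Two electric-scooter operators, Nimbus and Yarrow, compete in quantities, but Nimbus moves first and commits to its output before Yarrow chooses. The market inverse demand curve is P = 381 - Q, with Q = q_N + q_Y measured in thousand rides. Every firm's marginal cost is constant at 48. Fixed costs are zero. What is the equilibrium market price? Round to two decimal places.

131.25

Solve by backward induction. Given q_N, the follower Yarrow maximises π_Y = (381 - q_N - q_Y)q_Y - 48q_Y.
Setting the follower's marginal profit to zero, 333 - q_N - 2q_Y = 0, i.e. q_Y = (333 - q_N)/2.
The leader anticipates this reaction. Substituting into P = 381 - Q gives P = 429/2 - (1/2)q_N, so π_N = (429/2 - (1/2)q_N)q_N - 48q_N.
The leader's first-order condition 333/2 - q_N = 0 yields q_N = 333/2.
Then q_Y = (333 - 333/2)/2 = 333/4.
Total output Q = 999/4, so price P = 381 - 999/4 = 525/4.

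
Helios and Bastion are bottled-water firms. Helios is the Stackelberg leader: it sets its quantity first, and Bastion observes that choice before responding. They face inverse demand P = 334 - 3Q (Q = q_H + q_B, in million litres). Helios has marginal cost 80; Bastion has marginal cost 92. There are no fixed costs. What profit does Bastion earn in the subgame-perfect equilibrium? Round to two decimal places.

990.08

Solve by backward induction. Given q_H, the follower Bastion maximises π_B = (334 - 3q_H - 3q_B)q_B - 92q_B.
Setting the follower's marginal profit to zero, 242 - 3q_H - 6q_B = 0, i.e. q_B = (242 - 3q_H)/6.
The leader anticipates this reaction. Substituting into P = 334 - 3Q gives P = 213 - (3/2)q_H, so π_H = (213 - (3/2)q_H)q_H - 80q_H.
Leader FOC: 133 - 3q_H = 0, so q_H = 133/3.
Then q_B = (242 - 3·(133/3))/6 = 109/6.
Price P = 334 - 3·(125/2) = 293/2.
Bastion's profit: (293/2 - 92)·(109/6) = 990.0833.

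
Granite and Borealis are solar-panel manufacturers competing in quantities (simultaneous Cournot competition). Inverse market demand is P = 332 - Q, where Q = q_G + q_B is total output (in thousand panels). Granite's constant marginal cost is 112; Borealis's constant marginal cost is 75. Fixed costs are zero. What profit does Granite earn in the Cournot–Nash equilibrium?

3721

Granite's profit: π_G = (332 - Q)q_G - (112q_G). Setting ∂π_G/∂q_G = 0: 220 - 2q_G - (q_B) = 0.
Borealis's profit: π_B = (332 - Q)q_B - (75q_B). Setting ∂π_B/∂q_B = 0: 257 - 2q_B - (q_G) = 0.
Rearranging gives the reaction functions q_G = (220 - q_B)/2 and q_B = (257 - q_G)/2.
Substituting one into the other gives q_G = 61 and q_B = 98.
Price P = 332 - 159 = 173.
Granite's profit: (173 - 112)·61 = 3721.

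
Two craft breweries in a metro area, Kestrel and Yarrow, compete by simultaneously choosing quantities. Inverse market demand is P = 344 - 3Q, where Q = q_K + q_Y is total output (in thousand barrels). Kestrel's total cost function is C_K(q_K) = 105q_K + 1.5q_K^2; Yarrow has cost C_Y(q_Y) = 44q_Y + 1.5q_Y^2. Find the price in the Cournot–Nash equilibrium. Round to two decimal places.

209.25

Kestrel's profit: π_K = (344 - 3Q)q_K - (105q_K + (3/2)q_K²). Setting ∂π_K/∂q_K = 0: 239 - 9q_K - 3(q_Y) = 0.
Yarrow's profit: π_Y = (344 - 3Q)q_Y - (44q_Y + (3/2)q_Y²). Setting ∂π_Y/∂q_Y = 0: 300 - 9q_Y - 3(q_K) = 0.
Best responses: q_K = (239 - 3q_Y)/9, q_Y = (300 - 3q_K)/9.
Substituting one into the other gives q_K = 139/8 and q_Y = 661/24.
Total output Q = 539/12, so price P = 344 - 3·(539/12) = 837/4.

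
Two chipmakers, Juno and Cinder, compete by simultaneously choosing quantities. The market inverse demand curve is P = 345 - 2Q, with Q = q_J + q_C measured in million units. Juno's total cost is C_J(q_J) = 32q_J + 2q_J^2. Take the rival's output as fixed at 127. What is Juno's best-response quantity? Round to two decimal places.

7.38

With the rival's output fixed at 127, Juno's profit is π_J = (345 - 2·127 - 2q_J)q_J - (32q_J + 2q_J²) = (91 - 2q_J)q_J - (32q_J + 2q_J²).
∂π_J/∂q_J = 59 - 8q_J = 0, so q_J = 59/8.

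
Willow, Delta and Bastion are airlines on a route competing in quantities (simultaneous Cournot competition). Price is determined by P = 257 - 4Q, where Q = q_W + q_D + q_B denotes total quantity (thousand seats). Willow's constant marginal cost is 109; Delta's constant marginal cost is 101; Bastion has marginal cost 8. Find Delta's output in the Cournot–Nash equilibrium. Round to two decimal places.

Willow's profit: π_W = (257 - 4Q)q_W - (109q_W). Setting ∂π_W/∂q_W = 0: 148 - 8q_W - 4(q_D + q_B) = 0.
Delta's profit: π_D = (257 - 4Q)q_D - (101q_D). Setting ∂π_D/∂q_D = 0: 156 - 8q_D - 4(q_W + q_B) = 0.
Bastion's first-order condition: 249 - 8q_B - 4(q_W + q_D) = 0.
Adding the 3 conditions: 553 − 8Q − 8Q = 0, i.e. Q = 553/16.
Back-substituting: q_W = (148 − 553/4)/4 = 39/16, q_D = (156 − 553/4)/4 = 71/16, q_B = (249 − 553/4)/4 = 443/16.

4.44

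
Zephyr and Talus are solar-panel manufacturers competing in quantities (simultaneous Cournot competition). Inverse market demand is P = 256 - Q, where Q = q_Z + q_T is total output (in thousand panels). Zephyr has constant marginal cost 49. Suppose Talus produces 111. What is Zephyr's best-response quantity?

With the rival's output fixed at 111, Zephyr's profit is π_Z = (256 - 111 - q_Z)q_Z - (49q_Z) = (145 - q_Z)q_Z - (49q_Z).
∂π_Z/∂q_Z = 96 - 2q_Z = 0, so q_Z = 48.

48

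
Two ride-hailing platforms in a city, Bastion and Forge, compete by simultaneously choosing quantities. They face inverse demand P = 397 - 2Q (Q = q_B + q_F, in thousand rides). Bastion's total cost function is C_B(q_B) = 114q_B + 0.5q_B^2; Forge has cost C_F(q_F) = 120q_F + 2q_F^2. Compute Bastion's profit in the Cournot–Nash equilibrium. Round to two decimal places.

Bastion's profit: π_B = (397 - 2Q)q_B - (114q_B + (1/2)q_B²). Setting ∂π_B/∂q_B = 0: 283 - 5q_B - 2(q_F) = 0.
Forge's first-order condition: 277 - 8q_F - 2(q_B) = 0.
Best responses: q_B = (283 - 2q_F)/5, q_F = (277 - 2q_B)/8.
Solving the pair: q_B = 95/2, q_F = 91/4.
Price P = 397 - 2·(281/4) = 513/2.
Bastion's profit: (513/2)·(95/2) - 114·(95/2) - (1/2)(95/2)² = 5640.6250.

5640.63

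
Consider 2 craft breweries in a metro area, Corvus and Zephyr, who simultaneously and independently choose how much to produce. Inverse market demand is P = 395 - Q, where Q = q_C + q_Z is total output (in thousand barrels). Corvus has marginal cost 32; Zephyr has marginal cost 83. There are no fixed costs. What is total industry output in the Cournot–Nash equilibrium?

225

Corvus's profit: π_C = (395 - Q)q_C - (32q_C). Setting ∂π_C/∂q_C = 0: 363 - 2q_C - (q_Z) = 0.
Zephyr's profit: π_Z = (395 - Q)q_Z - (83q_Z). Setting ∂π_Z/∂q_Z = 0: 312 - 2q_Z - (q_C) = 0.
Best responses: q_C = (363 - q_Z)/2, q_Z = (312 - q_C)/2.
Solving the pair: q_C = 138, q_Z = 87.
Total output Q = 138 + 87 = 225.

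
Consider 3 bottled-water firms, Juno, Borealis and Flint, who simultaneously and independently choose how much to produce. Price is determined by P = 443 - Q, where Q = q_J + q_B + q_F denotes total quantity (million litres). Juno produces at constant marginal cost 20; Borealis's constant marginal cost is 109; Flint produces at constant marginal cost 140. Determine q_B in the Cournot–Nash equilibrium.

69

Juno's profit: π_J = (443 - Q)q_J - (20q_J). Setting ∂π_J/∂q_J = 0: 423 - 2q_J - (q_B + q_F) = 0.
Borealis's profit: π_B = (443 - Q)q_B - (109q_B). Setting ∂π_B/∂q_B = 0: 334 - 2q_B - (q_J + q_F) = 0.
Flint's first-order condition: 303 - 2q_F - (q_J + q_B) = 0.
Summing all 3 equations gives 1060 − 4Q = 0, hence Q = 265.
Back-substituting: q_J = (423 − 265) = 158, q_B = (334 − 265) = 69, q_F = (303 − 265) = 38.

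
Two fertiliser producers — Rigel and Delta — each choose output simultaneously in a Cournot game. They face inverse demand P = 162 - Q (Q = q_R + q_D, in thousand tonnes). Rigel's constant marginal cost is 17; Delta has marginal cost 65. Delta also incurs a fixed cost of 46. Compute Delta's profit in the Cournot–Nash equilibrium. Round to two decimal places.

220.78

Rigel's profit: π_R = (162 - Q)q_R - (17q_R). Setting ∂π_R/∂q_R = 0: 145 - 2q_R - (q_D) = 0.
Delta's first-order condition: 97 - 2q_D - (q_R) = 0.
Rearranging gives the reaction functions q_R = (145 - q_D)/2 and q_D = (97 - q_R)/2.
Substituting one into the other gives q_R = 193/3 and q_D = 49/3.
Price P = 162 - 242/3 = 244/3.
Delta's profit: (244/3 - 65)·(49/3) - 46 = 1987/9.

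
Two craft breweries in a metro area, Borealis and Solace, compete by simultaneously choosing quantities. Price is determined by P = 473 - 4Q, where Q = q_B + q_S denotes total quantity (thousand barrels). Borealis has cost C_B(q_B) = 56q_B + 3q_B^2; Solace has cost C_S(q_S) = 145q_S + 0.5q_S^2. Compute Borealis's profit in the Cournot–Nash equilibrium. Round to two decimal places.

Borealis's profit: π_B = (473 - 4Q)q_B - (56q_B + 3q_B²). Setting ∂π_B/∂q_B = 0: 417 - 14q_B - 4(q_S) = 0.
Solace's first-order condition: 328 - 9q_S - 4(q_B) = 0.
Rearranging gives the reaction functions q_B = (417 - 4q_S)/14 and q_S = (328 - 4q_B)/9.
Solving the pair: q_B = 22.1909, q_S = 1462/55.
Price P = 473 - 4·(1073/22) = 277.9091.
Borealis's profit: 277.9091·22.1909 - 56·22.1909 - 3·22.1909² = 3447.0551.

3447.06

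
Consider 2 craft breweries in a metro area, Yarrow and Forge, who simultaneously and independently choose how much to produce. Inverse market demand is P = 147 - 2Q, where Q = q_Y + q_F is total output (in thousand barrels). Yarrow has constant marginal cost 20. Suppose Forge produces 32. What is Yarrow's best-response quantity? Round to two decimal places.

With the rival's output fixed at 32, Yarrow's profit is π_Y = (147 - 2·32 - 2q_Y)q_Y - (20q_Y) = (83 - 2q_Y)q_Y - (20q_Y).
∂π_Y/∂q_Y = 63 - 4q_Y = 0, so q_Y = 63/4.

15.75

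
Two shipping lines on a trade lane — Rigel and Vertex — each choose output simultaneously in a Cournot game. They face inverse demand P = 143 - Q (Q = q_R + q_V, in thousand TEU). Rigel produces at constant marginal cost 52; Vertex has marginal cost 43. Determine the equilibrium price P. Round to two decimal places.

Rigel's profit: π_R = (143 - Q)q_R - (52q_R). Setting ∂π_R/∂q_R = 0: 91 - 2q_R - (q_V) = 0.
Vertex's first-order condition: 100 - 2q_V - (q_R) = 0.
So q_R = (91 - q_V)/2 and q_V = (100 - q_R)/2.
Solving the pair: q_R = 82/3, q_V = 109/3.
Total output Q = 191/3, so price P = 143 - 191/3 = 238/3.

79.33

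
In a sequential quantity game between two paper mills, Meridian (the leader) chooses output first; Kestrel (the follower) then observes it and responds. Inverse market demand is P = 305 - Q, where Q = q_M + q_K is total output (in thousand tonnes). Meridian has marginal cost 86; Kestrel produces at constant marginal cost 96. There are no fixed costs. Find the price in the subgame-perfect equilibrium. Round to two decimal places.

143.25

The follower Kestrel best-responds to any q_M: π_K = (305 - Q)q_K - 96q_K.
∂π_K/∂q_K = 209 - q_M - 2q_K = 0 gives the reaction function q_K = (209 - q_M)/2.
The leader anticipates this reaction. Substituting into P = 305 - Q gives P = 401/2 - (1/2)q_M, so π_M = (401/2 - (1/2)q_M)q_M - 86q_M.
The leader's first-order condition 229/2 - q_M = 0 yields q_M = 229/2.
Then q_K = (209 - 229/2)/2 = 189/4.
Total output Q = 647/4, so price P = 305 - 647/4 = 573/4.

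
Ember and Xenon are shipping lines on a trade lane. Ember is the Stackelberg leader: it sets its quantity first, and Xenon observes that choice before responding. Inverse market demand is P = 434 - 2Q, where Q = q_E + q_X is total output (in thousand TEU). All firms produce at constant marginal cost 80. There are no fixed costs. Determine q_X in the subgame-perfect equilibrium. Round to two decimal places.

44.25

Solve by backward induction. Given q_E, the follower Xenon maximises π_X = (434 - 2q_E - 2q_X)q_X - 80q_X.
∂π_X/∂q_X = 354 - 2q_E - 4q_X = 0 gives the reaction function q_X = (354 - 2q_E)/4.
Ember substitutes q_X(q_E) into its own profit: π_E = q_E(434 - 2q_E - (354 - 2q_E)/2) - 80q_E = (257 - q_E)q_E - 80q_E.
Maximising: ∂π_E/∂q_E = 177 - 2q_E = 0, giving q_E = 177/2.
Then q_X = (354 - 2·(177/2))/4 = 177/4.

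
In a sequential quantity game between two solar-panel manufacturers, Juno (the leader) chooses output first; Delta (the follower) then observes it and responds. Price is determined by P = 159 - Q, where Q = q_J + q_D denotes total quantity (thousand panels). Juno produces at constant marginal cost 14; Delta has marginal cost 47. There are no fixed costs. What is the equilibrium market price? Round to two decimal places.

58.50

The follower Delta best-responds to any q_J: π_D = (159 - Q)q_D - 47q_D.
∂π_D/∂q_D = 112 - q_J - 2q_D = 0 gives the reaction function q_D = (112 - q_J)/2.
Juno substitutes q_D(q_J) into its own profit: π_J = q_J(159 - q_J - (112 - q_J)/2) - 14q_J = (103 - (1/2)q_J)q_J - 14q_J.
The leader's first-order condition 89 - q_J = 0 yields q_J = 89.
Then q_D = (112 - 89)/2 = 23/2.
Total output Q = 201/2, so price P = 159 - 201/2 = 117/2.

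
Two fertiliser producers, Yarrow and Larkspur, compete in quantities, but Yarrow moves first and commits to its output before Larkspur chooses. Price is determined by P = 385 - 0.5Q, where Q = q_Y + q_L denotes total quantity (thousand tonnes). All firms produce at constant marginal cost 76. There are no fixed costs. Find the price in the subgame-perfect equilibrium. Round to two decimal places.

Solve by backward induction. Given q_Y, the follower Larkspur maximises π_L = (385 - (1/2)q_Y - (1/2)q_L)q_L - 76q_L.
Follower FOC: 309 - (1/2)q_Y - q_L = 0, so q_L(q_Y) = (309 - (1/2)q_Y).
The leader anticipates this reaction. Substituting into P = 385 - 0.5Q gives P = 461/2 - (1/4)q_Y, so π_Y = (461/2 - (1/4)q_Y)q_Y - 76q_Y.
Maximising: ∂π_Y/∂q_Y = 309/2 - (1/2)q_Y = 0, giving q_Y = 309.
Then q_L = (309 - (1/2)·309) = 309/2.
Total output Q = 927/2, so price P = 385 - (1/2)·(927/2) = 613/4.

153.25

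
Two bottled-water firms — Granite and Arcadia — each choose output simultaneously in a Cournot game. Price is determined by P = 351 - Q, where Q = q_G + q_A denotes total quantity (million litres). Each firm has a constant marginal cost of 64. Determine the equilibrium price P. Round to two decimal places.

A representative firm's profit is π_i = q_i(351 - Q) - 64q_i.
Setting ∂π_i/∂q_i = 0 with rivals' quantities fixed: 287 - 2q_i - q_j = 0.
By symmetry each firm produces the same amount; substituting q_j = q_i yields q_i = 287/3.
Total output Q = 574/3, so price P = 351 - 574/3 = 479/3.

159.67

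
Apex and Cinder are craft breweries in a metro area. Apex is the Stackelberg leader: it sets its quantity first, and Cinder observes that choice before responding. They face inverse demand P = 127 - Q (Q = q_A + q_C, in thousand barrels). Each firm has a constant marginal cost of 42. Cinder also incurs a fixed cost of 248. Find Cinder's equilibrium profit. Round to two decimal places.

203.56

The follower Cinder best-responds to any q_A: π_C = (127 - Q)q_C - 42q_C.
∂π_C/∂q_C = 85 - q_A - 2q_C = 0 gives the reaction function q_C = (85 - q_A)/2.
Apex substitutes q_C(q_A) into its own profit: π_A = q_A(127 - q_A - (85 - q_A)/2) - 42q_A = (169/2 - (1/2)q_A)q_A - 42q_A.
Leader FOC: 85/2 - q_A = 0, so q_A = 85/2.
Then q_C = (85 - 85/2)/2 = 85/4.
Price P = 127 - 255/4 = 253/4.
Cinder's profit: (253/4 - 42)·(85/4) - 248 = 203.5625.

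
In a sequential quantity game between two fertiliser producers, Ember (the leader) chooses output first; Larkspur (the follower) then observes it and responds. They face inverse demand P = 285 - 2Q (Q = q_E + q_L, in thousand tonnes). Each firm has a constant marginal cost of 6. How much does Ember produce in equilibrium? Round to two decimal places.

69.75

The follower Larkspur best-responds to any q_E: π_L = (285 - 2Q)q_L - 6q_L.
Setting the follower's marginal profit to zero, 279 - 2q_E - 4q_L = 0, i.e. q_L = (279 - 2q_E)/4.
The leader anticipates this reaction. Substituting into P = 285 - 2Q gives P = 291/2 - q_E, so π_E = (291/2 - q_E)q_E - 6q_E.
Leader FOC: 279/2 - 2q_E = 0, so q_E = 279/4.
Then q_L = (279 - 2·(279/4))/4 = 279/8.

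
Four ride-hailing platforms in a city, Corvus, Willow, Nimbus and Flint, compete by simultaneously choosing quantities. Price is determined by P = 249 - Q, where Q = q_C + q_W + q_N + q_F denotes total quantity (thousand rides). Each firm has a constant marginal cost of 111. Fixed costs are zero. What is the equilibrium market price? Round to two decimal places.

Each firm earns π_i = (249 - Q)q_i - 111q_i.
Setting ∂π_i/∂q_i = 0 with rivals' quantities fixed: 138 - 2q_i - Σ_{j≠i} q_j = 0.
With identical firms every q_j equals q_i, so Σ_{j≠i} q_j = 3q_i and 138 = 5q_i, giving q_i = 138/5.
Total output Q = 552/5, so price P = 249 - 552/5 = 693/5.

138.60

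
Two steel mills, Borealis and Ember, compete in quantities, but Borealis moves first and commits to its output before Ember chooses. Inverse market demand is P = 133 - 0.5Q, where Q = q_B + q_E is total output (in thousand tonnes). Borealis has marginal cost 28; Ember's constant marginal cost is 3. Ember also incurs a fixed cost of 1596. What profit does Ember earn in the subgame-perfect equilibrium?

2454

The follower Ember best-responds to any q_B: π_E = (133 - 0.5Q)q_E - 3q_E.
Follower FOC: 130 - (1/2)q_B - q_E = 0, so q_E(q_B) = (130 - (1/2)q_B).
Borealis substitutes q_E(q_B) into its own profit: π_B = q_B(133 - (1/2)q_B - (130 - (1/2)q_B)/2) - 28q_B = (68 - (1/4)q_B)q_B - 28q_B.
Maximising: ∂π_B/∂q_B = 40 - (1/2)q_B = 0, giving q_B = 80.
Then q_E = (130 - (1/2)·80) = 90.
Price P = 133 - (1/2)·170 = 48.
Ember's profit: (48 - 3)·90 - 1596 = 2454.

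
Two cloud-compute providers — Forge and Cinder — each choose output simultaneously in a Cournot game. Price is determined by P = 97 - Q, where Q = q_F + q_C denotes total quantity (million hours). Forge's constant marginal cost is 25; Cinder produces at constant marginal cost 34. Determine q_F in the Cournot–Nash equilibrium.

Forge's profit: π_F = (97 - Q)q_F - (25q_F). Setting ∂π_F/∂q_F = 0: 72 - 2q_F - (q_C) = 0.
Cinder's profit: π_C = (97 - Q)q_C - (34q_C). Setting ∂π_C/∂q_C = 0: 63 - 2q_C - (q_F) = 0.
Best responses: q_F = (72 - q_C)/2, q_C = (63 - q_F)/2.
Solving the pair: q_F = 27, q_C = 18.

27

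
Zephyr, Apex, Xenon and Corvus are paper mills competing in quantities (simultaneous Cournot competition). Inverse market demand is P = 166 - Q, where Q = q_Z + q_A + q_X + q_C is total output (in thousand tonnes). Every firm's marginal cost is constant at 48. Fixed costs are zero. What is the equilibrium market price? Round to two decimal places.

A representative firm's profit is π_i = q_i(166 - Q) - 48q_i.
First-order condition (treating rivals' output as given): 118 - 2q_i - Σ_{j≠i} q_j = 0.
With identical firms every q_j equals q_i, so Σ_{j≠i} q_j = 3q_i and 118 = 5q_i, giving q_i = 118/5.
Total output Q = 472/5, so price P = 166 - 472/5 = 358/5.

71.60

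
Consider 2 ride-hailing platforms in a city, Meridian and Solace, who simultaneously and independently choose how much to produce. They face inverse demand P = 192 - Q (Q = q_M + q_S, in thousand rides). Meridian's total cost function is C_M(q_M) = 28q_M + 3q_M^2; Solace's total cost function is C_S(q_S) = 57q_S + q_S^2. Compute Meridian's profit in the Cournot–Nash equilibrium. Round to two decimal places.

Meridian's profit: π_M = (192 - Q)q_M - (28q_M + 3q_M²). Setting ∂π_M/∂q_M = 0: 164 - 8q_M - (q_S) = 0.
Solace's profit: π_S = (192 - Q)q_S - (57q_S + q_S²). Setting ∂π_S/∂q_S = 0: 135 - 4q_S - (q_M) = 0.
Best responses: q_M = (164 - q_S)/8, q_S = (135 - q_M)/4.
Solving the pair: q_M = 521/31, q_S = 916/31.
Price P = 192 - 1437/31 = 145.6452.
Meridian's profit: 145.6452·(521/31) - 28·(521/31) - 3(521/31)² = 1129.8273.

1129.83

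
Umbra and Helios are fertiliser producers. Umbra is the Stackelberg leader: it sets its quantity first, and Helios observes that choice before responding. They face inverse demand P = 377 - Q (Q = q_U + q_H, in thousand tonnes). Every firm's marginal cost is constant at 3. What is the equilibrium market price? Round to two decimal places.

96.50

The follower Helios best-responds to any q_U: π_H = (377 - Q)q_H - 3q_H.
∂π_H/∂q_H = 374 - q_U - 2q_H = 0 gives the reaction function q_H = (374 - q_U)/2.
The leader anticipates this reaction. Substituting into P = 377 - Q gives P = 190 - (1/2)q_U, so π_U = (190 - (1/2)q_U)q_U - 3q_U.
Maximising: ∂π_U/∂q_U = 187 - q_U = 0, giving q_U = 187.
Then q_H = (374 - 187)/2 = 187/2.
Total output Q = 561/2, so price P = 377 - 561/2 = 193/2.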